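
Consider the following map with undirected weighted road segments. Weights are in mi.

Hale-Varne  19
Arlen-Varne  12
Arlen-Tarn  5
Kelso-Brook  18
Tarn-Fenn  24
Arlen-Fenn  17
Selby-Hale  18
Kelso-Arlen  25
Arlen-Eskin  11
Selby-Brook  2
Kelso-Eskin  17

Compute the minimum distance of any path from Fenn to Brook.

Compare a few routes:
Fenn - Arlen - Varne - Hale - Selby - Brook: 17+12+19+18+2 = 68
Fenn - Arlen - Kelso - Brook: 17+25+18 = 60
Fenn - Arlen - Eskin - Kelso - Brook: 17+11+17+18 = 63
The minimum is 60 mi via Fenn - Arlen - Kelso - Brook.

60 mi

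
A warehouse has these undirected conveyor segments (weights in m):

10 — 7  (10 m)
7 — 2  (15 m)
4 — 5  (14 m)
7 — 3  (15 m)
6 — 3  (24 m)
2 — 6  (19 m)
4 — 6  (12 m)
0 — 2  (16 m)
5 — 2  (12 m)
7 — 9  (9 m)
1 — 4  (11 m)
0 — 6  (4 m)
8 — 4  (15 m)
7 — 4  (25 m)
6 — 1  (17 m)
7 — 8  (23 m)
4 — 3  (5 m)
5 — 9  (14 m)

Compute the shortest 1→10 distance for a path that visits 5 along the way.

58 m

Shortest 1→5: 1 → 4 → 5 = 25
Best 5 to 10: 5 → 9 → 7 → 10 costing 33
Total via 5: 25 + 33 = 58 m.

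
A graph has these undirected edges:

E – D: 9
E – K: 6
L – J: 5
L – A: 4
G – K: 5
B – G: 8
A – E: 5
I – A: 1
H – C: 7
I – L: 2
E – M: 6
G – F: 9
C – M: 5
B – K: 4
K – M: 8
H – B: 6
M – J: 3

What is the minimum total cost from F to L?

28

Compare a few routes:
F–G–K–E–A–L: 9+5+6+5+4 = 29
F–G–K–M–J–L: 9+5+8+3+5 = 30
F–G–K–E–M–J–L: 9+5+6+6+3+5 = 34
F–G–K–E–A–I–L: 9+5+6+5+1+2 = 28
Cheapest is F–G–K–E–A–I–L at 28.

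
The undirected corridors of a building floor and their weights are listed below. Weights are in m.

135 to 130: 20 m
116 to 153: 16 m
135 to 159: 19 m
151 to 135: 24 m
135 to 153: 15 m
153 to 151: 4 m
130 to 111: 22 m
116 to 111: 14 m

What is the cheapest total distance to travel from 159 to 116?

Running Dijkstra from 159:
159: 0
135: 19  (via 159)
153: 34  (via 135)
151: 38  (via 153)
130: 39  (via 135)
116: 50  (via 153)
Shortest route: 159 → 135 → 153 → 116 = 50 m.

50 m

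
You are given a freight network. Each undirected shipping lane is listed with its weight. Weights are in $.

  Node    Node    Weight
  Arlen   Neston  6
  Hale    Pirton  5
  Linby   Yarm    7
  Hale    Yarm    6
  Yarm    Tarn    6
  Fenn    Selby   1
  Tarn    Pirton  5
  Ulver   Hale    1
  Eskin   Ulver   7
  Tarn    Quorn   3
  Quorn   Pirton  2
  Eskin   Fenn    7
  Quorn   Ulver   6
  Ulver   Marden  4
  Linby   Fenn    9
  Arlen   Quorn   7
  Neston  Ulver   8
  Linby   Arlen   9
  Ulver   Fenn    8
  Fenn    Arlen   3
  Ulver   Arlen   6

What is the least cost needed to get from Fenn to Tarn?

$13

Settle nodes by increasing distance from Fenn:
Fenn: 0
Selby: 1  (via Fenn)
Arlen: 3  (via Fenn)
Eskin: 7  (via Fenn)
Ulver: 8  (via Fenn)
Hale: 9  (via Ulver)
Linby: 9  (via Fenn)
Neston: 9  (via Arlen)
Quorn: 10  (via Arlen)
Pirton: 12  (via Quorn)
Marden: 12  (via Ulver)
Tarn: 13  (via Quorn)
Shortest route: Fenn → Arlen → Quorn → Tarn = $13.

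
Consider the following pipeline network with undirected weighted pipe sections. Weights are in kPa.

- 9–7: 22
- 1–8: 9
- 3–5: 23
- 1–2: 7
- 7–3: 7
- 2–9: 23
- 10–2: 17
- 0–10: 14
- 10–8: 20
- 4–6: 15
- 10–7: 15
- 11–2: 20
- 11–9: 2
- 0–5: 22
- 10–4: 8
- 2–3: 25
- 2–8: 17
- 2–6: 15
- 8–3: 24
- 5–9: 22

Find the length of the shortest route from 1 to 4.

32 kPa

Candidate routes:
1–2–6–4: 7+15+15 = 37
1–8–2–10–4: 9+17+17+8 = 51
1–8–10–4: 9+20+8 = 37
1–2–10–4: 7+17+8 = 32
The minimum is 32 kPa via 1–2–10–4.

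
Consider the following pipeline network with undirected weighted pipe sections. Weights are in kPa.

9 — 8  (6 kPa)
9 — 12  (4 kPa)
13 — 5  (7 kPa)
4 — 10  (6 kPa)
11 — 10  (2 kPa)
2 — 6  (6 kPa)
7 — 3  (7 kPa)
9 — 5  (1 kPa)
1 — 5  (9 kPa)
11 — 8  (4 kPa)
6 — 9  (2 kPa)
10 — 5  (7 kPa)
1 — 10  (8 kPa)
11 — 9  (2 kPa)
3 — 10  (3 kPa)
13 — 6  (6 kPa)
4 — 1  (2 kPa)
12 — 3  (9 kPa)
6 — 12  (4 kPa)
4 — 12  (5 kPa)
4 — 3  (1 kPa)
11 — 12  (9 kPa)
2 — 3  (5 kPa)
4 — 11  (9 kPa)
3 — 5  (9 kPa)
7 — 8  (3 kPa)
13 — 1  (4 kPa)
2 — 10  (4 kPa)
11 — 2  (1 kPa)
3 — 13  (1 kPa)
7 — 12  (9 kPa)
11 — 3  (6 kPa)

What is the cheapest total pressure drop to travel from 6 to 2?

5 kPa

Settle nodes by increasing distance from 6:
6: 0
9: 2  (via 6)
5: 3  (via 9)
11: 4  (via 9)
12: 4  (via 6)
2: 5  (via 11)
Shortest route: 6 → 9 → 11 → 2 = 5 kPa.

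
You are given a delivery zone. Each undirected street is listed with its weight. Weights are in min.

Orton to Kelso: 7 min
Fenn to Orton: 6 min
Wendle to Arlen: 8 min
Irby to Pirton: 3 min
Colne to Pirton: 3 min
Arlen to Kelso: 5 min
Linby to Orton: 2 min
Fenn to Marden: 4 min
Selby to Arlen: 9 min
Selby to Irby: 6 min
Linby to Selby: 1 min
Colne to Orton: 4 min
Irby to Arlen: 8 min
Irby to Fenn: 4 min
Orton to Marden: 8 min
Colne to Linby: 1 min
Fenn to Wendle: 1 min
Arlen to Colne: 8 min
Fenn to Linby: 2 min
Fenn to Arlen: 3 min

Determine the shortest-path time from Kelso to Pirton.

13 min

Shortest distances from Kelso:
Kelso: 0
Arlen: 5  (via Kelso)
Orton: 7  (via Kelso)
Fenn: 8  (via Arlen)
Linby: 9  (via Orton)
Wendle: 9  (via Fenn)
Colne: 10  (via Linby)
Selby: 10  (via Linby)
Marden: 12  (via Fenn)
Irby: 12  (via Fenn)
Pirton: 13  (via Colne)
Shortest route: Kelso → Orton → Linby → Colne → Pirton = 13 min.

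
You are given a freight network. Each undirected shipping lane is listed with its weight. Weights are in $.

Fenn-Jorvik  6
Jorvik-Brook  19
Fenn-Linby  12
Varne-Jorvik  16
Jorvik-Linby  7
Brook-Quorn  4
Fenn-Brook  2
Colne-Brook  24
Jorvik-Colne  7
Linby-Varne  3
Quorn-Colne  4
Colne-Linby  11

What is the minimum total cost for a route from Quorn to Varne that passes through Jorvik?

$21

Shortest Quorn→Jorvik: Quorn–Colne–Jorvik = 11
Shortest Jorvik→Varne: Jorvik–Linby–Varne = 10
Total via Jorvik: 11 + 10 = $21.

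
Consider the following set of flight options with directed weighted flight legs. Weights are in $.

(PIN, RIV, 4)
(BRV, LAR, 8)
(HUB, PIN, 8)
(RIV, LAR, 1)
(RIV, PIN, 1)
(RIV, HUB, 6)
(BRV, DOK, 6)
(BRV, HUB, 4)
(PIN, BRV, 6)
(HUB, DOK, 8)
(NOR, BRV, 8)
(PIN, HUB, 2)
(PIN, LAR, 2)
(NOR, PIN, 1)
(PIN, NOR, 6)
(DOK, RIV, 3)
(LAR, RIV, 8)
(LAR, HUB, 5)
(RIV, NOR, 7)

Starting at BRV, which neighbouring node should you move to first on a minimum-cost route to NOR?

Candidate routes:
BRV → DOK → RIV → NOR: 6+3+7 = 16
BRV → HUB → PIN → NOR: 4+8+6 = 18
BRV → HUB → DOK → RIV → NOR: 4+8+3+7 = 22
The minimum is $16 via BRV → DOK → RIV → NOR.
So from BRV the first move is to DOK.

DOK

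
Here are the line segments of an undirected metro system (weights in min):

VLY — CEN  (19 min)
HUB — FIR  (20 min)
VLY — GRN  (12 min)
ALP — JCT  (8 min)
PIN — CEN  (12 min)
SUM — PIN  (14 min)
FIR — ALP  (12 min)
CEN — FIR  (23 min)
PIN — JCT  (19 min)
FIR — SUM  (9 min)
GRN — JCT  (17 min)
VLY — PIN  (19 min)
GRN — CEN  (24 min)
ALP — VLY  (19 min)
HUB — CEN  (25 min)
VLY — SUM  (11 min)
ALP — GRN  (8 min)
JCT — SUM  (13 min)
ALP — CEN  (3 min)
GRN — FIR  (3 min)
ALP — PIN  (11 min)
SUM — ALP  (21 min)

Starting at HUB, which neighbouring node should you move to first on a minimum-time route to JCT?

Compare a few routes:
HUB–FIR–ALP–JCT: 20+12+8 = 40
HUB–FIR–GRN–JCT: 20+3+17 = 40
HUB–CEN–ALP–JCT: 25+3+8 = 36
HUB–FIR–GRN–ALP–JCT: 20+3+8+8 = 39
Cheapest is HUB–CEN–ALP–JCT at 36 min.
So from HUB the first move is to CEN.

CEN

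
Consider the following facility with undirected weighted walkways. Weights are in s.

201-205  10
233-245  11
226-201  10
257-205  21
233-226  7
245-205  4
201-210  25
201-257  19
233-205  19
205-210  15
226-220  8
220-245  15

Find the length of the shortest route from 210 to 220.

Enumerating some paths:
210 - 205 - 201 - 226 - 220: 15+10+10+8 = 43
210 - 205 - 245 - 220: 15+4+15 = 34
210 - 201 - 226 - 220: 25+10+8 = 43
The minimum is 34 s via 210 - 205 - 245 - 220.

34 s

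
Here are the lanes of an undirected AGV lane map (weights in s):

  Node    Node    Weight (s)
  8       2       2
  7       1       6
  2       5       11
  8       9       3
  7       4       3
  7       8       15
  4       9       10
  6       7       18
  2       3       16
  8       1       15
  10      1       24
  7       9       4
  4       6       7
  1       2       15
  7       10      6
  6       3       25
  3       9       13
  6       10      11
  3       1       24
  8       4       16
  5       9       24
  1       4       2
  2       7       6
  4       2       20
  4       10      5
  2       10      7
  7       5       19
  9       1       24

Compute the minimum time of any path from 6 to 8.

Settle nodes by increasing distance from 6:
6: 0
4: 7  (via 6)
1: 9  (via 4)
7: 10  (via 4)
10: 11  (via 6)
9: 14  (via 7)
2: 16  (via 7)
8: 17  (via 9)
Shortest route: 6–4–7–9–8 = 17 s.

17 s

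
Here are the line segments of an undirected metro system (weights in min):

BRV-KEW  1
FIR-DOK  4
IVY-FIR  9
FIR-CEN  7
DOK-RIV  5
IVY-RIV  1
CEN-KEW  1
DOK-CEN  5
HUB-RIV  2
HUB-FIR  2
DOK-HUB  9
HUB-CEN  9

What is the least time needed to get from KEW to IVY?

Shortest distances from KEW:
KEW: 0
CEN: 1  (via KEW)
BRV: 1  (via KEW)
DOK: 6  (via CEN)
FIR: 8  (via CEN)
HUB: 10  (via CEN)
RIV: 11  (via DOK)
IVY: 12  (via RIV)
Shortest route: KEW–CEN–DOK–RIV–IVY = 12 min.

12 min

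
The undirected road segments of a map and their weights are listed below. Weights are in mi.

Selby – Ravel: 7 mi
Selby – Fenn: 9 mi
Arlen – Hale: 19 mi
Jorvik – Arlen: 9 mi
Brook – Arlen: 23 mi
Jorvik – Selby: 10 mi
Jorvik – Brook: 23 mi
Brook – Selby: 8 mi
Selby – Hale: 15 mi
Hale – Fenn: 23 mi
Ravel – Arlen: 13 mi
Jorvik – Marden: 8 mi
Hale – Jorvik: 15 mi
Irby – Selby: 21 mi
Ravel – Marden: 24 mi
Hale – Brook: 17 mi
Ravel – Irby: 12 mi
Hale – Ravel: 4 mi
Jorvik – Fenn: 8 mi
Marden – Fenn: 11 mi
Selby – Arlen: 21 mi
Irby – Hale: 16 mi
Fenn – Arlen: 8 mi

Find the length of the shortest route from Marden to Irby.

Running Dijkstra from Marden:
Marden: 0
Jorvik: 8  (via Marden)
Fenn: 11  (via Marden)
Arlen: 17  (via Jorvik)
Selby: 18  (via Jorvik)
Hale: 23  (via Jorvik)
Ravel: 24  (via Marden)
Brook: 26  (via Selby)
Irby: 36  (via Ravel)
Shortest route: Marden → Ravel → Irby = 36 mi.

36 mi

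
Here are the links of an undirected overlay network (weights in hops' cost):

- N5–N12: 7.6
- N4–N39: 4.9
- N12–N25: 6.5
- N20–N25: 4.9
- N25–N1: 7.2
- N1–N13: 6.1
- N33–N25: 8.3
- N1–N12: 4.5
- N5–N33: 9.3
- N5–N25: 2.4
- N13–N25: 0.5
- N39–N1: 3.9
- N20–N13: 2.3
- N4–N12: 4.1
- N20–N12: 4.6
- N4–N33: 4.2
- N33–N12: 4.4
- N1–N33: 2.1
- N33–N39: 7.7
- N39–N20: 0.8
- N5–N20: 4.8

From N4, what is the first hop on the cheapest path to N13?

Candidate routes:
N4–N39–N20–N25–N13: 4.9+0.8+4.9+0.5 = 11.1
N4–N12–N20–N13: 4.1+4.6+2.3 = 11
N4–N39–N20–N13: 4.9+0.8+2.3 = 8
N4–N12–N25–N13: 4.1+6.5+0.5 = 11.1
Cheapest is N4–N39–N20–N13 at 8 hops' cost.
So from N4 the first move is to N39.

N39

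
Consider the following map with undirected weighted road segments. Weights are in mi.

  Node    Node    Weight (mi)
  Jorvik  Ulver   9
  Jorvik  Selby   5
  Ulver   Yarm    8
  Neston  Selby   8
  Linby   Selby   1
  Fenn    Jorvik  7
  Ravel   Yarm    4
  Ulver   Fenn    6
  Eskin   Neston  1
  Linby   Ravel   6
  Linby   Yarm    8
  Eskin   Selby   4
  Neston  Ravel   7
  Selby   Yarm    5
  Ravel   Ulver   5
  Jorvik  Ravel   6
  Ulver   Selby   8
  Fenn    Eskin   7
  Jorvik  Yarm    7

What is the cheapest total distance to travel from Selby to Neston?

Settle nodes by increasing distance from Selby:
Selby: 0
Linby: 1  (via Selby)
Eskin: 4  (via Selby)
Jorvik: 5  (via Selby)
Neston: 5  (via Eskin)
Shortest route: Selby–Eskin–Neston = 5 mi.

5 mi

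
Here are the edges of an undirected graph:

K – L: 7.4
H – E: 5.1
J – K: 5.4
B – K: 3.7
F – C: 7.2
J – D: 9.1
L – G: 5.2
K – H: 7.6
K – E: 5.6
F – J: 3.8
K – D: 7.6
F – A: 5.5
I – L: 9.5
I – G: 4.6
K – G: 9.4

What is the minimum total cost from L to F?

Candidate routes:
L - K - J - F: 7.4+5.4+3.8 = 16.6
L - I - G - K - J - F: 9.5+4.6+9.4+5.4+3.8 = 32.7
L - K - D - J - F: 7.4+7.6+9.1+3.8 = 27.9
L - G - K - J - F: 5.2+9.4+5.4+3.8 = 23.8
Cheapest is L - K - J - F at 16.6.

16.6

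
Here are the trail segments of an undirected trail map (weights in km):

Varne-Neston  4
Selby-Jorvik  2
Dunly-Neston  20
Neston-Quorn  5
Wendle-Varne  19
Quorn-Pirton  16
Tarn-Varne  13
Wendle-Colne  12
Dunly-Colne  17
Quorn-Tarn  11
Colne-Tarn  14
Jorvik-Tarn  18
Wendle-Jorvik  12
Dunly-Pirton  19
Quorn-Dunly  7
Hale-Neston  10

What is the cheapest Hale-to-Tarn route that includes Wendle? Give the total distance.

Shortest Hale→Wendle: Hale → Neston → Varne → Wendle = 33
Shortest Wendle→Tarn: Wendle → Colne → Tarn = 26
Total via Wendle: 33 + 26 = 59 km.

59 km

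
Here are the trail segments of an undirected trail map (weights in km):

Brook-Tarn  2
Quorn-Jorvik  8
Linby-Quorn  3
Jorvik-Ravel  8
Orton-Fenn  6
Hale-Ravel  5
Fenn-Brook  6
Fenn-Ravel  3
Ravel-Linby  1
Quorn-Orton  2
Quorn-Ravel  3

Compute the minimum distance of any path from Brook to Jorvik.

Compare a few routes:
Brook–Fenn–Ravel–Linby–Quorn–Jorvik: 6+3+1+3+8 = 21
Brook–Fenn–Ravel–Quorn–Jorvik: 6+3+3+8 = 20
Brook–Fenn–Ravel–Jorvik: 6+3+8 = 17
Cheapest is Brook–Fenn–Ravel–Jorvik at 17 km.

17 km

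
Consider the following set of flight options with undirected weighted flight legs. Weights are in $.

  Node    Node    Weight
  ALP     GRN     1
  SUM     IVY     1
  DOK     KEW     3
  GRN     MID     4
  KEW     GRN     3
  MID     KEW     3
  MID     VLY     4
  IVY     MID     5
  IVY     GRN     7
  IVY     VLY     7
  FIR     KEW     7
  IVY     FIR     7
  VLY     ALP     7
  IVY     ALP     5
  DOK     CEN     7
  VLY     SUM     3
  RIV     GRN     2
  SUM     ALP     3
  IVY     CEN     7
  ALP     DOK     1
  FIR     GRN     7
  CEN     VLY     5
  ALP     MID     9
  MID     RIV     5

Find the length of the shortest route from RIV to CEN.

Compare a few routes:
RIV - MID - VLY - CEN: 5+4+5 = 14
RIV - GRN - ALP - DOK - CEN: 2+1+1+7 = 11
Cheapest is RIV - GRN - ALP - DOK - CEN at $11.

$11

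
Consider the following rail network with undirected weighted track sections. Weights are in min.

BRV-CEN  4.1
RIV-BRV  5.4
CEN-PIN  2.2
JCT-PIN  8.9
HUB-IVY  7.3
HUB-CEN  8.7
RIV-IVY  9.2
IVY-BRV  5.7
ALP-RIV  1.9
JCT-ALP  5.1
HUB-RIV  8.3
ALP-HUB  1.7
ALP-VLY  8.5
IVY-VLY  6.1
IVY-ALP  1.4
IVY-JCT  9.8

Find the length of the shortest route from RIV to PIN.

11.7 min

Enumerating some paths:
RIV - ALP - JCT - PIN: 1.9+5.1+8.9 = 15.9
RIV - BRV - CEN - PIN: 5.4+4.1+2.2 = 11.7
RIV - ALP - IVY - BRV - CEN - PIN: 1.9+1.4+5.7+4.1+2.2 = 15.3
RIV - ALP - HUB - CEN - PIN: 1.9+1.7+8.7+2.2 = 14.5
The minimum is 11.7 min via RIV - BRV - CEN - PIN.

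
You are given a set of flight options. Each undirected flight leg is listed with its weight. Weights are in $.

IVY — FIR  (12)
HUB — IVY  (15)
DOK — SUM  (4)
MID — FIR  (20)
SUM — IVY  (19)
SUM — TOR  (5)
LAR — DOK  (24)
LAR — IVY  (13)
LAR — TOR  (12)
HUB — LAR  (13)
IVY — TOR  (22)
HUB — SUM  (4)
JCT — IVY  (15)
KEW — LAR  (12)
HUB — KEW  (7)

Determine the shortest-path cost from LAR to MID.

Shortest distances from LAR:
LAR: 0
TOR: 12  (via LAR)
KEW: 12  (via LAR)
HUB: 13  (via LAR)
IVY: 13  (via LAR)
SUM: 17  (via TOR)
DOK: 21  (via SUM)
FIR: 25  (via IVY)
JCT: 28  (via IVY)
MID: 45  (via FIR)
Shortest route: LAR–IVY–FIR–MID = $45.

$45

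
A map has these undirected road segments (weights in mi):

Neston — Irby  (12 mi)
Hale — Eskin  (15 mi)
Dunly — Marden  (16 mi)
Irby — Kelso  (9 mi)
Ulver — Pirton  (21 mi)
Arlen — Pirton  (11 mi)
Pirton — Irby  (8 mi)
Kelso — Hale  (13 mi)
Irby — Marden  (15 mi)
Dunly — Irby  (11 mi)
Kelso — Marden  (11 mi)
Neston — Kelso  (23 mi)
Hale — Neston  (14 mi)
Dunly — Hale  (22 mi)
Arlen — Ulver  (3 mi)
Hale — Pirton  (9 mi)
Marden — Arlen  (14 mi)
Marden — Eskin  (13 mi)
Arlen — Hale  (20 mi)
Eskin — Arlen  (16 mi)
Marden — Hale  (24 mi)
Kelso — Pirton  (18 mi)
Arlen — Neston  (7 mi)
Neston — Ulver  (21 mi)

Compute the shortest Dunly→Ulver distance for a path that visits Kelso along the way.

48 mi

Best Dunly to Kelso: Dunly → Irby → Kelso costing 20
Best Kelso to Ulver: Kelso → Marden → Arlen → Ulver costing 28
Total via Kelso: 20 + 28 = 48 mi.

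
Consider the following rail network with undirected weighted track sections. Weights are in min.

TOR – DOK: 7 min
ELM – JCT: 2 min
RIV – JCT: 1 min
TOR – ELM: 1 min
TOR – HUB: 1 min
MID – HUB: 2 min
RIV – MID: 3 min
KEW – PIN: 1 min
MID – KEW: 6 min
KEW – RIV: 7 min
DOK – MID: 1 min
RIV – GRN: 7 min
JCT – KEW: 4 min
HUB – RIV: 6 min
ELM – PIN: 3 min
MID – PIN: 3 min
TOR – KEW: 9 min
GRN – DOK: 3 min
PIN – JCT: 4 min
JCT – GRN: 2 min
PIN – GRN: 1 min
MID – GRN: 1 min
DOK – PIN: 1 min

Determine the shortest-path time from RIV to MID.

Candidate routes:
RIV - JCT - GRN - MID: 1+2+1 = 4
RIV - MID: 3 = 3
The minimum is 3 min via RIV - MID.

3 min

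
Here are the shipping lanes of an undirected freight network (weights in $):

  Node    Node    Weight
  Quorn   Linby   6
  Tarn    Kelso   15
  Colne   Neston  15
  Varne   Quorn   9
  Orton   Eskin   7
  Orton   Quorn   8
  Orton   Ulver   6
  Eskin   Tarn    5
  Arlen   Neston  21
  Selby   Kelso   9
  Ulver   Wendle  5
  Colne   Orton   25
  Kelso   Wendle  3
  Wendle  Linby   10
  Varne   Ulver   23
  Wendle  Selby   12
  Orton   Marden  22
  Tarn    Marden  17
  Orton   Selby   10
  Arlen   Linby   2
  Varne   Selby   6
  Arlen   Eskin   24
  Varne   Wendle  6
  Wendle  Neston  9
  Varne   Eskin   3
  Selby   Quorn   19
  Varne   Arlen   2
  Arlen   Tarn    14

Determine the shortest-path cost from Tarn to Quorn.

Enumerating some paths:
Tarn - Eskin - Varne - Arlen - Linby - Quorn: 5+3+2+2+6 = 18
Tarn - Eskin - Varne - Quorn: 5+3+9 = 17
Tarn - Eskin - Orton - Quorn: 5+7+8 = 20
The minimum is $17 via Tarn - Eskin - Varne - Quorn.

$17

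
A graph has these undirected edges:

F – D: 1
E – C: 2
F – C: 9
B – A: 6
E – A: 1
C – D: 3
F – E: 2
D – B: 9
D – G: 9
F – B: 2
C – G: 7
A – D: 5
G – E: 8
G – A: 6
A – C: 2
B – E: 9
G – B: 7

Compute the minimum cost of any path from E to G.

Running Dijkstra from E:
E: 0
A: 1  (via E)
C: 2  (via E)
F: 2  (via E)
D: 3  (via F)
B: 4  (via F)
G: 7  (via A)
Shortest route: E → A → G = 7.

7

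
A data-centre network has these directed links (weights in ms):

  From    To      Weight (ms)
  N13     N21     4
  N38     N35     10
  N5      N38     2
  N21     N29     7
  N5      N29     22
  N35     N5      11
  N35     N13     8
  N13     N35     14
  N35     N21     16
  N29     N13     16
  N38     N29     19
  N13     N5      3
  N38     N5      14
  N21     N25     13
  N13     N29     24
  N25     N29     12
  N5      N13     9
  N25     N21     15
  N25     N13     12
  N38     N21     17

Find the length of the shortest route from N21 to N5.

26 ms

Running Dijkstra from N21:
N21: 0
N29: 7  (via N21)
N25: 13  (via N21)
N13: 23  (via N29)
N5: 26  (via N13)
Shortest route: N21–N29–N13–N5 = 26 ms.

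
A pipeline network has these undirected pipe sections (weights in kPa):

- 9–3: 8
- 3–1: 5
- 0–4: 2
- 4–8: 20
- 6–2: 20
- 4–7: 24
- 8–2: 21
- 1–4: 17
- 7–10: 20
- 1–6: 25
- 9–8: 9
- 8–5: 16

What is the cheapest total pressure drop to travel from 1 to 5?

38 kPa

Shortest distances from 1:
1: 0
3: 5  (via 1)
9: 13  (via 3)
4: 17  (via 1)
0: 19  (via 4)
8: 22  (via 9)
6: 25  (via 1)
5: 38  (via 8)
Shortest route: 1–3–9–8–5 = 38 kPa.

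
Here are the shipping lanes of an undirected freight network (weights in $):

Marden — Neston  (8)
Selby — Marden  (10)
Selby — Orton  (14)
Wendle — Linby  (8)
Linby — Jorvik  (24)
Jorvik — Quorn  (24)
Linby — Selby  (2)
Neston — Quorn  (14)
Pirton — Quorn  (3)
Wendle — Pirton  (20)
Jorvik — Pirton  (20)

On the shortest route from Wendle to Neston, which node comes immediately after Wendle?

Enumerating some paths:
Wendle → Linby → Selby → Marden → Neston: 8+2+10+8 = 28
Wendle → Pirton → Quorn → Neston: 20+3+14 = 37
Cheapest is Wendle → Linby → Selby → Marden → Neston at $28.
So from Wendle the first move is to Linby.

Linby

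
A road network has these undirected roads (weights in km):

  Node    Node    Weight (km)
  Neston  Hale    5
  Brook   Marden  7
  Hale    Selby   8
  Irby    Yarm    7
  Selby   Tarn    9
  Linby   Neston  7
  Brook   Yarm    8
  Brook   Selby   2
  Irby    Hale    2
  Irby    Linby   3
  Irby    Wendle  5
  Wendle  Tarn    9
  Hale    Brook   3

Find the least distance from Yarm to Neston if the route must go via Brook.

16 km

Shortest Yarm→Brook: Yarm–Brook = 8
Best Brook to Neston: Brook–Hale–Neston costing 8
Total via Brook: 8 + 8 = 16 km.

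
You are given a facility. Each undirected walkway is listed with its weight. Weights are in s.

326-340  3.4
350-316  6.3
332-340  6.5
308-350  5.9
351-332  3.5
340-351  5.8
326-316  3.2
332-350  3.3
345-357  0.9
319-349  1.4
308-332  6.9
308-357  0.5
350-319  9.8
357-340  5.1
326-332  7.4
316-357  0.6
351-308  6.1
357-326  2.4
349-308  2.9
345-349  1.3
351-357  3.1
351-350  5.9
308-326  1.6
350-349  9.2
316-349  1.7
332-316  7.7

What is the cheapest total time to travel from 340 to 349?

7.3 s

Shortest distances from 340:
340: 0
326: 3.4  (via 340)
308: 5  (via 326)
357: 5.1  (via 340)
316: 5.7  (via 357)
351: 5.8  (via 340)
345: 6  (via 357)
332: 6.5  (via 340)
349: 7.3  (via 345)
Shortest route: 340 → 357 → 345 → 349 = 7.3 s.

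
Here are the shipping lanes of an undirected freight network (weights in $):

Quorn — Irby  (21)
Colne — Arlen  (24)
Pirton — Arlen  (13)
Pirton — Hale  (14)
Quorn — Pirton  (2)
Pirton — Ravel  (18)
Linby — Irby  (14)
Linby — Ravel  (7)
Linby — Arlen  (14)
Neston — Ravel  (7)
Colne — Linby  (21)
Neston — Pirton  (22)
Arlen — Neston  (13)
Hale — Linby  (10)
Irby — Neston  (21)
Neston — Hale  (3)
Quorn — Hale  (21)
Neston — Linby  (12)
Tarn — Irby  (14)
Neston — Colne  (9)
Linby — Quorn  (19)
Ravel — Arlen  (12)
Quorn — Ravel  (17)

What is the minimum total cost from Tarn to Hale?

$38

Running Dijkstra from Tarn:
Tarn: 0
Irby: 14  (via Tarn)
Linby: 28  (via Irby)
Neston: 35  (via Irby)
Ravel: 35  (via Linby)
Quorn: 35  (via Irby)
Pirton: 37  (via Quorn)
Hale: 38  (via Linby)
Shortest route: Tarn–Irby–Linby–Hale = $38.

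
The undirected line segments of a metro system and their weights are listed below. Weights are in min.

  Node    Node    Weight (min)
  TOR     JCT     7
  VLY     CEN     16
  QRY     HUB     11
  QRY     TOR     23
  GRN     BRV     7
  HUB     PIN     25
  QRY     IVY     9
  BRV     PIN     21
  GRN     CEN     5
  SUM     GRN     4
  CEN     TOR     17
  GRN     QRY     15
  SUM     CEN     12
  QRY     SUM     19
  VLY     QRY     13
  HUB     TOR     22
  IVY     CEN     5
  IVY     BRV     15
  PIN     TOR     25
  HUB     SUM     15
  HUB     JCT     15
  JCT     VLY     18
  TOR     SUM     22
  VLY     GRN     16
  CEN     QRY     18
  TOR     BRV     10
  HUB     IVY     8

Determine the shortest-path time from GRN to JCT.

Settle nodes by increasing distance from GRN:
GRN: 0
SUM: 4  (via GRN)
CEN: 5  (via GRN)
BRV: 7  (via GRN)
IVY: 10  (via CEN)
QRY: 15  (via GRN)
VLY: 16  (via GRN)
TOR: 17  (via BRV)
HUB: 18  (via IVY)
JCT: 24  (via TOR)
Shortest route: GRN–BRV–TOR–JCT = 24 min.

24 min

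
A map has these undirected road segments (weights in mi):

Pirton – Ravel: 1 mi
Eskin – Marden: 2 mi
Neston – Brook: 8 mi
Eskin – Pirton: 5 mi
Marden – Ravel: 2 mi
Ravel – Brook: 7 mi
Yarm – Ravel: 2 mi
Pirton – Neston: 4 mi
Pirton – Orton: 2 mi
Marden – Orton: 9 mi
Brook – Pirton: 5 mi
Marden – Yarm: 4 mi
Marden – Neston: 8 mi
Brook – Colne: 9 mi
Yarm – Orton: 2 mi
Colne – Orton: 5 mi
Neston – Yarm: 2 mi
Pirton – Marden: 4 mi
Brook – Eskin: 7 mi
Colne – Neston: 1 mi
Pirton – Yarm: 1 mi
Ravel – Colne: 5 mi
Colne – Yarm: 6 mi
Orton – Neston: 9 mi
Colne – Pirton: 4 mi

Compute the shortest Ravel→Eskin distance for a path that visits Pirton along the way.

6 mi

Best Ravel to Pirton: Ravel → Pirton costing 1
Best Pirton to Eskin: Pirton → Eskin costing 5
Total via Pirton: 1 + 5 = 6 mi.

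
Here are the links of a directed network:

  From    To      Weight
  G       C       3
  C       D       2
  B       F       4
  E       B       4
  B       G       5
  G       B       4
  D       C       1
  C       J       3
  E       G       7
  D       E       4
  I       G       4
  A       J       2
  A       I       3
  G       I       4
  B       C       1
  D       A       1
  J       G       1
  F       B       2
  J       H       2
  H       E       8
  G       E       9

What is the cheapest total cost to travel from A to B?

7

Settle nodes by increasing distance from A:
A: 0
J: 2  (via A)
G: 3  (via J)
I: 3  (via A)
H: 4  (via J)
C: 6  (via G)
B: 7  (via G)
Shortest route: A → J → G → B = 7.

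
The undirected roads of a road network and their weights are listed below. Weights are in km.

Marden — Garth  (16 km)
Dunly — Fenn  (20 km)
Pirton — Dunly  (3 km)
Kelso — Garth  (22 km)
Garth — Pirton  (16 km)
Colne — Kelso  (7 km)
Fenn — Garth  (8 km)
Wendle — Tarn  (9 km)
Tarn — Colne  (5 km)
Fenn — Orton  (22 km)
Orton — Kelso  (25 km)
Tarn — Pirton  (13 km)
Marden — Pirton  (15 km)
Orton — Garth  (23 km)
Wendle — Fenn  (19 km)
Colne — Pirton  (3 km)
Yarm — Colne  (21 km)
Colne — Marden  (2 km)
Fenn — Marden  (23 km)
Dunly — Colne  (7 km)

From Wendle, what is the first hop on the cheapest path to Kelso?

Tarn

Candidate routes:
Wendle - Tarn - Pirton - Colne - Kelso: 9+13+3+7 = 32
Wendle - Tarn - Pirton - Dunly - Colne - Kelso: 9+13+3+7+7 = 39
Wendle - Tarn - Colne - Kelso: 9+5+7 = 21
Cheapest is Wendle - Tarn - Colne - Kelso at 21 km.
So from Wendle the first move is to Tarn.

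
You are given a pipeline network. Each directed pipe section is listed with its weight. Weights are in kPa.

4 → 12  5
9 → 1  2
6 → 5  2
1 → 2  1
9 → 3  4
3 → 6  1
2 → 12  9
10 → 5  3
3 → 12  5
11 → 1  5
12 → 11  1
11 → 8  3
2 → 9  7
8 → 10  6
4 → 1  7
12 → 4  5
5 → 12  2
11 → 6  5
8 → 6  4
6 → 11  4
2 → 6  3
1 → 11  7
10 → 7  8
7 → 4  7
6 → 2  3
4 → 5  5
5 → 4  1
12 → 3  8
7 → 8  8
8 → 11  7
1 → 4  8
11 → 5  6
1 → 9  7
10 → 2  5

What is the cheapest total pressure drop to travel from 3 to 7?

Enumerating some paths:
3 - 6 - 5 - 12 - 11 - 8 - 10 - 7: 1+2+2+1+3+6+8 = 23
3 - 6 - 11 - 8 - 10 - 7: 1+4+3+6+8 = 22
Cheapest is 3 - 6 - 11 - 8 - 10 - 7 at 22 kPa.

22 kPa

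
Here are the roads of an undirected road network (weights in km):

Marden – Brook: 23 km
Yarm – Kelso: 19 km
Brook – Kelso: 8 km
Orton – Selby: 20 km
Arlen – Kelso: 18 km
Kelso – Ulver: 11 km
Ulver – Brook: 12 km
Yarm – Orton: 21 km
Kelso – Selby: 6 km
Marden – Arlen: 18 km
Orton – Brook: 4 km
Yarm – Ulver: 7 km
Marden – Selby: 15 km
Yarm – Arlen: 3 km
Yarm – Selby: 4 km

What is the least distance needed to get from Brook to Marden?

Candidate routes:
Brook - Orton - Selby - Marden: 4+20+15 = 39
Brook - Ulver - Yarm - Selby - Marden: 12+7+4+15 = 38
Brook - Kelso - Selby - Marden: 8+6+15 = 29
Brook - Marden: 23 = 23
Cheapest is Brook - Marden at 23 km.

23 km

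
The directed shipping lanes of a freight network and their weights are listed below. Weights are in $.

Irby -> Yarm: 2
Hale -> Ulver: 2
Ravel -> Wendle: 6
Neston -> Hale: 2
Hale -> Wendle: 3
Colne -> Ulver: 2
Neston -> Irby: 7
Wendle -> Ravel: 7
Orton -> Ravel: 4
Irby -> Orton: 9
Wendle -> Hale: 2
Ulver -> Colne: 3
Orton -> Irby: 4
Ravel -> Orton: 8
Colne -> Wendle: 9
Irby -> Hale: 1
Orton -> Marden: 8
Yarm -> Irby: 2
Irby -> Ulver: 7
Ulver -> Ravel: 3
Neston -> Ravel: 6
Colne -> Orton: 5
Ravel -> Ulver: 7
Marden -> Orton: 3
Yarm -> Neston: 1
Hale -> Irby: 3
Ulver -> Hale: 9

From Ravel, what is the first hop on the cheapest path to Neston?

Compare a few routes:
Ravel - Wendle - Hale - Irby - Yarm - Neston: 6+2+3+2+1 = 14
Ravel - Orton - Irby - Yarm - Neston: 8+4+2+1 = 15
Ravel - Ulver - Hale - Irby - Yarm - Neston: 7+9+3+2+1 = 22
Ravel - Ulver - Colne - Orton - Irby - Yarm - Neston: 7+3+5+4+2+1 = 22
The minimum is $14 via Ravel - Wendle - Hale - Irby - Yarm - Neston.
So from Ravel the first move is to Wendle.

Wendle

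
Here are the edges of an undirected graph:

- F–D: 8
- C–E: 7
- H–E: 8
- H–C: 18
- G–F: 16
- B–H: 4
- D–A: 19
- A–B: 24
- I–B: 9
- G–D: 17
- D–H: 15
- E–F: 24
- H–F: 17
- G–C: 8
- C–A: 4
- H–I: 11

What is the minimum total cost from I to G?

34

Compare a few routes:
I → H → E → C → G: 11+8+7+8 = 34
I → H → C → G: 11+18+8 = 37
I → B → H → E → C → G: 9+4+8+7+8 = 36
The minimum is 34 via I → H → E → C → G.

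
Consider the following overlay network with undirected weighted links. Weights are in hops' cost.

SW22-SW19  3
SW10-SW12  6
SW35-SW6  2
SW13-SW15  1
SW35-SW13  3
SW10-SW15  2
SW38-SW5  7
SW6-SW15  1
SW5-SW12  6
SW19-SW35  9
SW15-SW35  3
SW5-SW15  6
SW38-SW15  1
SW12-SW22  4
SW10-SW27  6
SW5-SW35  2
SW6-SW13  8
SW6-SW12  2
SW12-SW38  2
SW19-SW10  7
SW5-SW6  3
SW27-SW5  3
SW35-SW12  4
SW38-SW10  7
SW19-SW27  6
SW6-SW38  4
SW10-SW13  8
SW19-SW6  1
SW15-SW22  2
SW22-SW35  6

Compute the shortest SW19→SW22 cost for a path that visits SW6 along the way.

4 hops' cost

Best SW19 to SW6: SW19–SW6 costing 1
Best SW6 to SW22: SW6–SW15–SW22 costing 3
Total via SW6: 1 + 3 = 4 hops' cost.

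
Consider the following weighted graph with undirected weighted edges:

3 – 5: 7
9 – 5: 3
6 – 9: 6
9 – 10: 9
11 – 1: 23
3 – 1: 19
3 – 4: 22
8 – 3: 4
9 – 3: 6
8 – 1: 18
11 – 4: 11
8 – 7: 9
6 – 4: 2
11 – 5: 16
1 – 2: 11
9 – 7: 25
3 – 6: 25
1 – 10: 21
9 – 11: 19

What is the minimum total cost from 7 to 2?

38

Settle nodes by increasing distance from 7:
7: 0
8: 9  (via 7)
3: 13  (via 8)
9: 19  (via 3)
5: 20  (via 3)
6: 25  (via 9)
1: 27  (via 8)
4: 27  (via 6)
10: 28  (via 9)
11: 36  (via 5)
2: 38  (via 1)
Shortest route: 7–8–1–2 = 38.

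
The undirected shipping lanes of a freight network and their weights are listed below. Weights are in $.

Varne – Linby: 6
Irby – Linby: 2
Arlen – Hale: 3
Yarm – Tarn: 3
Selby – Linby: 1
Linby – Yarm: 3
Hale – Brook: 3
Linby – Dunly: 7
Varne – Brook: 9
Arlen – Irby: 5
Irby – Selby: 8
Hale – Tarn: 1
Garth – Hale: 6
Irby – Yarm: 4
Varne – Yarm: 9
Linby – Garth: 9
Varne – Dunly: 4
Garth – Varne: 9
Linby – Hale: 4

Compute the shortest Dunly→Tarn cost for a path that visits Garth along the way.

Best Dunly to Garth: Dunly–Varne–Garth costing 13
Shortest Garth→Tarn: Garth–Hale–Tarn = 7
Total via Garth: 13 + 7 = $20.

$20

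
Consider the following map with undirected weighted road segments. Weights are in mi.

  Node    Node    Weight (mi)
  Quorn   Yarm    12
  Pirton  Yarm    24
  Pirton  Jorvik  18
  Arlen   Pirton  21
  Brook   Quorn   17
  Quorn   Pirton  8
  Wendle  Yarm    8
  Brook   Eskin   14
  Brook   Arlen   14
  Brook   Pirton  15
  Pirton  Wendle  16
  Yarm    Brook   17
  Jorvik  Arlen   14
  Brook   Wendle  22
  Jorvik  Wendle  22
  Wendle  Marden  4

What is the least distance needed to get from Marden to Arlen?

40 mi

Settle nodes by increasing distance from Marden:
Marden: 0
Wendle: 4  (via Marden)
Yarm: 12  (via Wendle)
Pirton: 20  (via Wendle)
Quorn: 24  (via Yarm)
Brook: 26  (via Wendle)
Jorvik: 26  (via Wendle)
Eskin: 40  (via Brook)
Arlen: 40  (via Brook)
Shortest route: Marden–Wendle–Brook–Arlen = 40 mi.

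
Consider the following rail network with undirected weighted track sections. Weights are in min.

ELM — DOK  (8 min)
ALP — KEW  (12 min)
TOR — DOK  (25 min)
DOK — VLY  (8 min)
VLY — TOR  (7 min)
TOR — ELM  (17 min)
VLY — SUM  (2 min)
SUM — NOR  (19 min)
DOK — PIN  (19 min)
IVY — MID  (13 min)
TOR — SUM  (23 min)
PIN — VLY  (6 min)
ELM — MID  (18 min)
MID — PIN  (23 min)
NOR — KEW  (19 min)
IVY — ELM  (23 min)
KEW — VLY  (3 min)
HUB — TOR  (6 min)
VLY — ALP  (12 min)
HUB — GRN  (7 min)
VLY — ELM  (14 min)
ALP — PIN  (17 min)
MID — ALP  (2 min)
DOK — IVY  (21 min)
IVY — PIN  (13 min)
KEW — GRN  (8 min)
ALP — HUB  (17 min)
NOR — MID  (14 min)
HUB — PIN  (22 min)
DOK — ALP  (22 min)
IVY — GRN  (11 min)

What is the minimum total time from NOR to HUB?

33 min

Settle nodes by increasing distance from NOR:
NOR: 0
MID: 14  (via NOR)
ALP: 16  (via MID)
KEW: 19  (via NOR)
SUM: 19  (via NOR)
VLY: 21  (via SUM)
PIN: 27  (via VLY)
IVY: 27  (via MID)
GRN: 27  (via KEW)
TOR: 28  (via VLY)
DOK: 29  (via VLY)
ELM: 32  (via MID)
HUB: 33  (via ALP)
Shortest route: NOR → MID → ALP → HUB = 33 min.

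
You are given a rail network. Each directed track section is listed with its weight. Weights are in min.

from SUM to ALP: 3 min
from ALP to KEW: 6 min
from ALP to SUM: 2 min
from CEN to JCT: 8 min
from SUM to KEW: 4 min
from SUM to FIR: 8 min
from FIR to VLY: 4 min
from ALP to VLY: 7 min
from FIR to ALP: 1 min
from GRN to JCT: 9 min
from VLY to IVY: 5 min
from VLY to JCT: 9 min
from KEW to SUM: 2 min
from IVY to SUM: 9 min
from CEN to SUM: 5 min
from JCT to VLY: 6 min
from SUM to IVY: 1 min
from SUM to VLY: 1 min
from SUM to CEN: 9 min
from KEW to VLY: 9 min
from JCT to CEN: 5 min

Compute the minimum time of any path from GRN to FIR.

27 min

Settle nodes by increasing distance from GRN:
GRN: 0
JCT: 9  (via GRN)
CEN: 14  (via JCT)
VLY: 15  (via JCT)
SUM: 19  (via CEN)
IVY: 20  (via VLY)
ALP: 22  (via SUM)
KEW: 23  (via SUM)
FIR: 27  (via SUM)
Shortest route: GRN–JCT–CEN–SUM–FIR = 27 min.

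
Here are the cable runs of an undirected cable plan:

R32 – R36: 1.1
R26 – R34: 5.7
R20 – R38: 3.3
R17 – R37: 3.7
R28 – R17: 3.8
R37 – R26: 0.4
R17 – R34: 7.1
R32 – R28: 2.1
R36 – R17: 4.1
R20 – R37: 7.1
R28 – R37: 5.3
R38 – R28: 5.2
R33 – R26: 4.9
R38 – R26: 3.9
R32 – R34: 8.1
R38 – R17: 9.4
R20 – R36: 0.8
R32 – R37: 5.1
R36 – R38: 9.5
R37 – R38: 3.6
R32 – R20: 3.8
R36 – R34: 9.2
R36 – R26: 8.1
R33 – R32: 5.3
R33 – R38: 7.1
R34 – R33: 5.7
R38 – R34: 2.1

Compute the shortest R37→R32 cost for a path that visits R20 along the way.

8.8

Shortest R37→R20: R37 → R38 → R20 = 6.9
Shortest R20→R32: R20 → R36 → R32 = 1.9
Total via R20: 6.9 + 1.9 = 8.8.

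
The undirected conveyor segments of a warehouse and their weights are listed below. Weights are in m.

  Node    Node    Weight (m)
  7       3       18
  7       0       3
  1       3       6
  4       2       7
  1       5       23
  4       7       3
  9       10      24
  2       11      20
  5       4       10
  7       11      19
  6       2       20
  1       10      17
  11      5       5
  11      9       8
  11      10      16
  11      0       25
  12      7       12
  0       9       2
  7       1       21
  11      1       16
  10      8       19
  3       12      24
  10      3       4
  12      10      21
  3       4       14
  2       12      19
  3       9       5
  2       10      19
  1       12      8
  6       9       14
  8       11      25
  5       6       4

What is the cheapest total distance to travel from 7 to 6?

17 m

Enumerating some paths:
7 - 0 - 9 - 6: 3+2+14 = 19
7 - 4 - 5 - 6: 3+10+4 = 17
Cheapest is 7 - 4 - 5 - 6 at 17 m.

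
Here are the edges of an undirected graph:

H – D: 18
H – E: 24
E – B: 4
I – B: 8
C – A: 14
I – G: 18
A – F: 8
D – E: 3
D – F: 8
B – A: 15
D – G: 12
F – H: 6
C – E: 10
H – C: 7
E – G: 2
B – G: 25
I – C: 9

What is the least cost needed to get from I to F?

22

Candidate routes:
I → C → H → F: 9+7+6 = 22
I → B → E → D → F: 8+4+3+8 = 23
The minimum is 22 via I → C → H → F.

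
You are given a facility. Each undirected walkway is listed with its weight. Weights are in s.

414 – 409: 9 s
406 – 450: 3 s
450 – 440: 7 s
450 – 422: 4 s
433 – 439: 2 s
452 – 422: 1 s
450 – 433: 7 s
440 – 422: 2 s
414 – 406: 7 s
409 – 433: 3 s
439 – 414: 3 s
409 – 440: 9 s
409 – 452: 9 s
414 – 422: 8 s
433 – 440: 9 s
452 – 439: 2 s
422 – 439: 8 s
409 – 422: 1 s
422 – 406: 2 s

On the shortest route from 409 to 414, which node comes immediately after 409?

Candidate routes:
409 - 433 - 439 - 414: 3+2+3 = 8
409 - 422 - 452 - 439 - 414: 1+1+2+3 = 7
The minimum is 7 s via 409 - 422 - 452 - 439 - 414.
So from 409 the first move is to 422.

422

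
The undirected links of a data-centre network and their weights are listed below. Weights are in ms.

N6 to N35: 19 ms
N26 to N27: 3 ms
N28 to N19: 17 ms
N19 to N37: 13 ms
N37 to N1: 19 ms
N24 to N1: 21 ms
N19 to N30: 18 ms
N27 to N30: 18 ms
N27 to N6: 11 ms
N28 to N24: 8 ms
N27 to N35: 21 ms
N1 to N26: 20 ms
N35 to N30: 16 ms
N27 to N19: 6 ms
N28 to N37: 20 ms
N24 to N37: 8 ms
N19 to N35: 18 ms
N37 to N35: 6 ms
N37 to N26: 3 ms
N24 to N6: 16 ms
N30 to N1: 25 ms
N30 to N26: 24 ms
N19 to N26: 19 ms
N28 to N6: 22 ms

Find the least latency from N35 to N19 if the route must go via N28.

Best N35 to N28: N35–N37–N24–N28 costing 22
Best N28 to N19: N28–N19 costing 17
Total via N28: 22 + 17 = 39 ms.

39 ms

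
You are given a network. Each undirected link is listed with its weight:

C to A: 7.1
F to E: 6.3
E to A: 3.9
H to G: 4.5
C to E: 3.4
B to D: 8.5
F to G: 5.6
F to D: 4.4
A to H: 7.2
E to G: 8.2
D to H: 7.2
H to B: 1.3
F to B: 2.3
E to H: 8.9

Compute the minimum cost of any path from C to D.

Enumerating some paths:
C–E–H–B–F–D: 3.4+8.9+1.3+2.3+4.4 = 20.3
C–E–F–D: 3.4+6.3+4.4 = 14.1
C–E–F–B–H–D: 3.4+6.3+2.3+1.3+7.2 = 20.5
C–E–H–D: 3.4+8.9+7.2 = 19.5
Cheapest is C–E–F–D at 14.1.

14.1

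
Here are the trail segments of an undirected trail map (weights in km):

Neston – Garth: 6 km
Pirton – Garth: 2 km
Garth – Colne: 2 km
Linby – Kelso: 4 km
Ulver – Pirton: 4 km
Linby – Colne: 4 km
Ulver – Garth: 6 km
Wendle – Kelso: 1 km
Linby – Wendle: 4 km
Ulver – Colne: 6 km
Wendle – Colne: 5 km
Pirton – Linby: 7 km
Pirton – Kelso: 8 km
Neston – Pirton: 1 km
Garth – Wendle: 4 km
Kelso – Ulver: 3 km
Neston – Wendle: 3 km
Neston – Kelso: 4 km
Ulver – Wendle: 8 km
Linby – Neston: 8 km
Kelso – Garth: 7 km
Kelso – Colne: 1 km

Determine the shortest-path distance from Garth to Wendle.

4 km

Compare a few routes:
Garth–Wendle: 4 = 4
Garth–Pirton–Neston–Wendle: 2+1+3 = 6
Cheapest is Garth–Wendle at 4 km.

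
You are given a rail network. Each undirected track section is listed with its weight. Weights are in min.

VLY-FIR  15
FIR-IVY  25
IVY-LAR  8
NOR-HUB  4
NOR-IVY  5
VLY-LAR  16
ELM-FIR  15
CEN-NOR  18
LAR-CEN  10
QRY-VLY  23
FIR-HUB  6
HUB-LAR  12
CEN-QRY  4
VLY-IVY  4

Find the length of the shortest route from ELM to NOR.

25 min

Enumerating some paths:
ELM–FIR–VLY–IVY–NOR: 15+15+4+5 = 39
ELM–FIR–HUB–LAR–IVY–NOR: 15+6+12+8+5 = 46
ELM–FIR–HUB–NOR: 15+6+4 = 25
ELM–FIR–IVY–NOR: 15+25+5 = 45
The minimum is 25 min via ELM–FIR–HUB–NOR.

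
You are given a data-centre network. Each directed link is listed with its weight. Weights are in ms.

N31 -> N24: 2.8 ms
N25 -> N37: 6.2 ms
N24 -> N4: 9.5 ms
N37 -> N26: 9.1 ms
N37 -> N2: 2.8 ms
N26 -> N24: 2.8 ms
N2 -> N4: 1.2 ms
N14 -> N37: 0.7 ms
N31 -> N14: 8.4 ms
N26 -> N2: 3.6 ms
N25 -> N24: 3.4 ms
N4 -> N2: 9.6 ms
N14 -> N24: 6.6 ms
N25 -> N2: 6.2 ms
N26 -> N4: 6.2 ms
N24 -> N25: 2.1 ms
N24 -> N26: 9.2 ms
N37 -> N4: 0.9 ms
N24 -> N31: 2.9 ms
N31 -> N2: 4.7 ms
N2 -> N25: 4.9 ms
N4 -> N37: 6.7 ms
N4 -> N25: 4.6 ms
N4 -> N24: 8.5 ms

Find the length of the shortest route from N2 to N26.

17 ms

Enumerating some paths:
N2 - N25 - N24 - N26: 4.9+3.4+9.2 = 17.5
N2 - N4 - N37 - N26: 1.2+6.7+9.1 = 17
The minimum is 17 ms via N2 - N4 - N37 - N26.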